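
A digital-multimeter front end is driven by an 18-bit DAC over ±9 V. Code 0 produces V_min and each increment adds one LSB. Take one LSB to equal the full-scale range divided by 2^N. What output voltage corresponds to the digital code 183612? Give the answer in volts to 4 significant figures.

3.608 V

Full-scale range = 9 V − (-9 V) = 18 V. LSB = 18 V / 2^18.
V_out = -9 + 183612 × (18/262144) V
      = -9 + 12.6076 = 3.60764 V.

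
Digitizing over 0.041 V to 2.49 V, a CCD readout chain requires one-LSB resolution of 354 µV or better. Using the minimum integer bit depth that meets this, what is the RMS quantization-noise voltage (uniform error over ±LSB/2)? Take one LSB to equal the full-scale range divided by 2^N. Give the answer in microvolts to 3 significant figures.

Range = 2.49 − (0.041) = 2.449 V.
Levels needed ≥ 2.449/354 µV = 6918. 2^13 = 8192 suffices, so N_min = 13.
Step size = 2.449/8192 V = 298.95 µV.
V_rms = LSB/√12 = 86.3 µV.

86.3 µV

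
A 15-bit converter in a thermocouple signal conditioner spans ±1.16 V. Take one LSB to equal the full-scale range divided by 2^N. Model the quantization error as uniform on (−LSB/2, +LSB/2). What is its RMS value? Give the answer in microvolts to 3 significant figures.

20.4 µV

The full-scale span is 1.16 − (-1.16) = 2.32 V.
One LSB is 2.32 V / 32768 = 70.801 µV.
σ_q = LSB/√12 = 70.801 µV/3.4641 = 20.4 µV.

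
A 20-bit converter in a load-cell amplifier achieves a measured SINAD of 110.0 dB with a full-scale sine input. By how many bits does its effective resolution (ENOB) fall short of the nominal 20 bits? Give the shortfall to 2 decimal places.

2.02 bits

Effective bits = (110.0 − 1.76)/6.02 = 17.9801.
Shortfall = 20 − 17.9801 = 2.0199 bits.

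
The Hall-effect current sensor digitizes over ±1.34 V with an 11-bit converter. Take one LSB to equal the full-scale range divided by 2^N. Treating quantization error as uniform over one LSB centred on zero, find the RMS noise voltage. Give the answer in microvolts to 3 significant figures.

378 µV

Span: 1.34 V − (-1.34 V) = 2.68 V.
LSB = 2.68 V ÷ 2^11 = 2.68/2048 V = 1.3086 mV.
For a uniform distribution on [−LSB/2, +LSB/2], V_rms = LSB/√12 = 1.3086 mV/3.4641 = 378 µV.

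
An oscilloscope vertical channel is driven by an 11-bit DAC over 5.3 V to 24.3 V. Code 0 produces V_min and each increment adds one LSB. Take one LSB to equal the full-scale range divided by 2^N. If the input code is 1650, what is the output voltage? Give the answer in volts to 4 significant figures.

Full-scale range = 24.3 V − (5.3 V) = 19 V. LSB = 19 V / 2^11.
Output = V_min + (1650/2048) × range = 5.3 + 0.805664 × 19 V
      = 5.3 + 15.3076 = 20.6076 V.

20.61 V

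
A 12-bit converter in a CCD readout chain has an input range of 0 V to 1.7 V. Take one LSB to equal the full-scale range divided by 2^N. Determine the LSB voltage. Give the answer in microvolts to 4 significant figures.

415.0 µV

V_FS = 1.7 V.
2^12 = 4096 levels.
Step size = 1.7/4096 V = 415.0 µV.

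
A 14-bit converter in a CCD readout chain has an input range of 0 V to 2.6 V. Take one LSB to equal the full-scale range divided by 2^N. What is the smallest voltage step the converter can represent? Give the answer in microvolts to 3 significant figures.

159 µV

Range is 2.6 V.
There are 2^14 = 16384 steps.
LSB = 2.6 V / 2^14 = 159 µV.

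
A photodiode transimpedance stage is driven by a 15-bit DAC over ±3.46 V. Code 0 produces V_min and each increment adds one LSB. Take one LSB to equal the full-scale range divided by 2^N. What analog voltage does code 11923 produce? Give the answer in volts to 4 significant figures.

-0.9421 V

Full-scale range = 3.46 V − (-3.46 V) = 6.92 V. LSB = 6.92 V / 2^15.
Output = V_min + (11923/32768) × range = -3.46 + 0.363861 × 6.92 V
      = -3.46 V + 2.51792 V = -0.942081 V.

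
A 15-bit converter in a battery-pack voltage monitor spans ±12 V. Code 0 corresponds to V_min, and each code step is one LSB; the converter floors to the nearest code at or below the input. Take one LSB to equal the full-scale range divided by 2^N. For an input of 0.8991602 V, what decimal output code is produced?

17611

Full-scale range = 12 V − (-12 V) = 24 V. LSB = 24 V / 2^15 ≈ 0.7324 mV.
V_in − V_min = 0.8991602 − (-12) = 12.8991602 V.
Divide by LSB: 12.8991602 × 32768/24 = 17611.6534.
Truncating gives code 17611.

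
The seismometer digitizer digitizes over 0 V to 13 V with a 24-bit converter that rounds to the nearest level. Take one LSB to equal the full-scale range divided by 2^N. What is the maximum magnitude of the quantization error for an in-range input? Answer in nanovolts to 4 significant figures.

387.4 nV

Full-scale range = 13 V.
LSB = 13 V ÷ 2^24 = 13/16777216 V = 0.774860 µV.
Worst-case error for round-to-nearest is half an LSB: 387.4 nV.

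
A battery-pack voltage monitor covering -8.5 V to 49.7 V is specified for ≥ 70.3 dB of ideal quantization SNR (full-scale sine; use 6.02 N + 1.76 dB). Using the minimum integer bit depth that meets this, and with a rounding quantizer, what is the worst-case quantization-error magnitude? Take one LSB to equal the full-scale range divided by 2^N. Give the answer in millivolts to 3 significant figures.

Full-scale range = 49.7 V − (-8.5 V) = 58.2 V.
Solving 6.02 N ≥ 70.3 − 1.76: N ≥ 11.385. Round up → N = 12.
Step size = 58.2/4096 V = 14.209 mV.
Max error for round-to-nearest is LSB/2 = 7.10 mV.

7.10 mV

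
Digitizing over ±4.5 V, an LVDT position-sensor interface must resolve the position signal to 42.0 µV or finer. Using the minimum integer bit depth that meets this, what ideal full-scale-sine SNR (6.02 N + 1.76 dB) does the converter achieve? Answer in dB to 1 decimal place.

The full-scale span is 4.5 − (-4.5) = 9 V.
Required number of levels: 9/42.0 µV = 214290; smallest N with 2^N ≥ that is 18.
6.02(18) + 1.76 = 110.12 dB.

110.1 dB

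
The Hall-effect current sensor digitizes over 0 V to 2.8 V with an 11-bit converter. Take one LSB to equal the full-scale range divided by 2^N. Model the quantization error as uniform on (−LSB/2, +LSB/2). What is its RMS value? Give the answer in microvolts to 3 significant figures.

Range is 2.8 V.
One LSB is 2.8 V / 2048 = 1.3672 mV.
σ_q = LSB/√12 = 1.3672 mV/3.4641 = 395 µV.

395 µV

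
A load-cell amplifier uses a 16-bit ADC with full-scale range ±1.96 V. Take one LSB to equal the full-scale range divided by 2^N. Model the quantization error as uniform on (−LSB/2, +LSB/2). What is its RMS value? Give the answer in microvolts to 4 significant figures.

Range = 1.96 − (-1.96) = 3.92 V.
LSB = 3.92 V ÷ 2^16 = 3.92/65536 V = 59.8145 µV.
For a uniform distribution on [−LSB/2, +LSB/2], V_rms = LSB/√12 = 59.8145 µV/3.4641 = 17.27 µV.

17.27 µV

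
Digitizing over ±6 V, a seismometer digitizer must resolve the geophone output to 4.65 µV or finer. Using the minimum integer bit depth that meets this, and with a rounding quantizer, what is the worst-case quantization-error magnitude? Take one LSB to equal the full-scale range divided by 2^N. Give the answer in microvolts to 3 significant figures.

Range = 6 − (-6) = 12 V.
Levels needed ≥ 12/4.65 µV = 2.581e6. 2^22 = 4194304 suffices, so N_min = 22.
LSB = 12 V ÷ 2^22 = 12/4194304 V = 2.8610 µV.
Half an LSB is 1.43 µV.

1.43 µV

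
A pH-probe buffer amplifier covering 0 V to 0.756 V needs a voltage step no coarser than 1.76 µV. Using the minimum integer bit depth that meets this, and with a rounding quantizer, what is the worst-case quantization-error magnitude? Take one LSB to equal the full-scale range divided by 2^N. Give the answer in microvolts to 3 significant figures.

0.721 µV

Full-scale range = 0.756 V.
Levels needed ≥ 0.756/1.76 µV = 429500. 2^19 = 524288 suffices, so N_min = 19.
LSB = 0.756 V / 2^19 = 1.4420 µV.
Half an LSB is 0.721 µV.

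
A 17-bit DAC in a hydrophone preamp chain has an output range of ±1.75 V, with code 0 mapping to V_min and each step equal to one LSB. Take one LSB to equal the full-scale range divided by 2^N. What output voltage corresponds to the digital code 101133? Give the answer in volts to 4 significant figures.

The full-scale span is 1.75 − (-1.75) = 3.5 V. LSB = 3.5 V / 2^17.
V_out = V_min + code × LSB = -1.75 V + 101133 × 3.5 V / 131072
      = -1.75 + 2.70054 = 0.950542 V.

0.9505 V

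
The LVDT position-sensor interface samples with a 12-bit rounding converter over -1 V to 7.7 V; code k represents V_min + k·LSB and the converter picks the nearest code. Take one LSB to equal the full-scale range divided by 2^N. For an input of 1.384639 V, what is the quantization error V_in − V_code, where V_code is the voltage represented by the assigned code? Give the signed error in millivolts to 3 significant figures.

−0.639 mV

The full-scale span is 7.7 − (-1) = 8.7 V. LSB = 8.7 V / 2^12 ≈ 2.124 mV.
(V_in − V_min)/LSB = (1.384639 − (-1)) × 4096/8.7 = 1122.6990 → nearest code k = 1123.
V_code = V_min + k × range/2^12 = -1 + 1123 × 8.7/4096 = 1.385278320 V.
V_in − V_code = 1.384639 − (1.385278320) = −0.639 mV.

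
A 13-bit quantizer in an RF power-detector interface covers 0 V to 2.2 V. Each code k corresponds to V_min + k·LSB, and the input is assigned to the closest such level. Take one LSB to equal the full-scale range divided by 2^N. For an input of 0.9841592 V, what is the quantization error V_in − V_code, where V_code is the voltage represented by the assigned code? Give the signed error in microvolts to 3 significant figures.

Full-scale range = 2.2 V. LSB = 2.2 V / 2^13 ≈ 268.6 µV.
(0.9841592 − (0)) / LSB = 0.9841592 × 8192/2.2 = 3664.6510. Nearest integer: k = 3665.
Reconstructed level: 0 + 3665 × 2.2/8192 V = 0.9842529297 V.
e = 0.9841592 − (0.9842529297) = −93.7 µV.

−93.7 µV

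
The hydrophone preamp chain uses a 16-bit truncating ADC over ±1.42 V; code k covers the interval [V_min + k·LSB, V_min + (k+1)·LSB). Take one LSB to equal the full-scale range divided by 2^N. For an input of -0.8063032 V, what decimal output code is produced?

Full-scale range = 1.42 V − (-1.42 V) = 2.84 V. LSB = 2.84 V / 2^16 ≈ 43.33 µV.
(V_in − V_min) × 2^16/range = (-0.8063032 − (-1.42)) × 65536/2.84 = 14161.702.
Floor → code = 14161.

14161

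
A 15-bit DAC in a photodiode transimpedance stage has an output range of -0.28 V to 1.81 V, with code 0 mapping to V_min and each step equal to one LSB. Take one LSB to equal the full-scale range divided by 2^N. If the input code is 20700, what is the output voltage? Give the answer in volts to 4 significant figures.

The full-scale span is 1.81 − (-0.28) = 2.09 V. LSB = 2.09 V / 2^15.
Output = V_min + (20700/32768) × range = -0.28 + 0.631714 × 2.09 V
      = -0.28 + 1.32028 = 1.04028 V.

1.040 V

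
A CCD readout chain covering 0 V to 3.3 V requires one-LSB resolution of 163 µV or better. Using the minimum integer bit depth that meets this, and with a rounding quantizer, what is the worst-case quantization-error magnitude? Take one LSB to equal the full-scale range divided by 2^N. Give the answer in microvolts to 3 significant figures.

50.4 µV

Full-scale range = 3.3 V.
Need 2^N ≥ 3.3 V / 163 µV = 20250 → N_min = 15.
LSB = 3.3 V ÷ 2^15 = 3.3/32768 V = 100.71 µV.
Max error for round-to-nearest is LSB/2 = 50.4 µV.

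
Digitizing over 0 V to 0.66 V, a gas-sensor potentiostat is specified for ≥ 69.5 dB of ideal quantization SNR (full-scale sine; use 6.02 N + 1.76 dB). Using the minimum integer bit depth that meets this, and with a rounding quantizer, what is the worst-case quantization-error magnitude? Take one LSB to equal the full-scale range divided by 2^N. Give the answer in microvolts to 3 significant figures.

80.6 µV

Full-scale range = 0.66 V.
N ≥ (69.5 − 1.76)/6.02 = 11.252 → N_min = 12.
Step size = 0.66/4096 V = 161.13 µV.
|e|_max = LSB/2 = 80.6 µV.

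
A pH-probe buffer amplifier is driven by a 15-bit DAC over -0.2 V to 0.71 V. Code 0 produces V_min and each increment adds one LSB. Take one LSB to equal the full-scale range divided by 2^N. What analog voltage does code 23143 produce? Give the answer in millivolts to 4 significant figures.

442.7 mV

Range = 0.71 − (-0.2) = 0.91 V. LSB = 0.91 V / 2^15.
Output = V_min + (23143/32768) × range = -0.2 + 0.706268 × 0.91 V
      = -0.2 + 0.642704 = 0.442704 V.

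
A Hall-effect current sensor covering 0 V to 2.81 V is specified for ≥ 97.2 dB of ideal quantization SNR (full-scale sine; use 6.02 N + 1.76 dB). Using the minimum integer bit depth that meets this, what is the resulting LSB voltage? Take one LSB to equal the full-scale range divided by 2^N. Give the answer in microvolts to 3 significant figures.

42.9 µV

V_FS = 2.81 V.
N ≥ (97.2 − 1.76)/6.02 = 15.854 → N_min = 16.
Step size = 2.81/65536 V = 42.9 µV.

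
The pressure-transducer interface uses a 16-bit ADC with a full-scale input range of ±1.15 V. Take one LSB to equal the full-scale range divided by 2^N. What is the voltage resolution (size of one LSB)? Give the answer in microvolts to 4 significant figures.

35.10 µV

Span: 1.15 V − (-1.15 V) = 2.3 V.
2^16 = 65536 levels.
LSB = 2.3 V ÷ 2^16 = 2.3/65536 V = 35.10 µV.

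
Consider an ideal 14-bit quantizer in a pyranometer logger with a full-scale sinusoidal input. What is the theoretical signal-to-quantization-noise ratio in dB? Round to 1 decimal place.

SNR = 6.02·14 + 1.76 = 86.04 dB.

86.0 dB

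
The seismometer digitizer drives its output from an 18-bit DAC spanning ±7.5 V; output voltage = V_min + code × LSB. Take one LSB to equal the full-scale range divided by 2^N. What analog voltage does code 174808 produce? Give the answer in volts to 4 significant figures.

2.503 V

Range = 7.5 − (-7.5) = 15 V. LSB = 15 V / 2^18.
V_out = -7.5 + 174808 × (15/262144) V
      = -7.5 V + 10.0026 V = 2.50259 V.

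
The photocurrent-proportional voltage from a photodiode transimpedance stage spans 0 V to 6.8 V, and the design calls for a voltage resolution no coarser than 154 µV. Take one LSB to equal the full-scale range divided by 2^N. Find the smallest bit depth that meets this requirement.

16 bits

V_FS = 6.8 V.
6.8 V / 154 µV = 44160. Since 2^15 = 32768 and 2^16 = 65536, N = 16.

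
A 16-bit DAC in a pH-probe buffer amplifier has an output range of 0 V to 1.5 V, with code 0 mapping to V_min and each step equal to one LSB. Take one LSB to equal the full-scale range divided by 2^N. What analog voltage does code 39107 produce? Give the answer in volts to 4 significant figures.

0.8951 V

Range is 1.5 V. LSB = 1.5 V / 2^16.
Output = V_min + (39107/65536) × range = 0 + 0.596725 × 1.5 V
      = 0 V + 0.895088 V = 0.895088 V.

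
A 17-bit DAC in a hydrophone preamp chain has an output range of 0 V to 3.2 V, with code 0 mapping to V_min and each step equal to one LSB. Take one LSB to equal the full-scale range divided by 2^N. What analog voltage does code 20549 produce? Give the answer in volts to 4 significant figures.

0.5017 V

Full-scale range = 3.2 V. LSB = 3.2 V / 2^17.
Output = V_min + (20549/131072) × range = 0 + 0.156776 × 3.2 V
      = 0 V + 0.501685 V = 0.501685 V.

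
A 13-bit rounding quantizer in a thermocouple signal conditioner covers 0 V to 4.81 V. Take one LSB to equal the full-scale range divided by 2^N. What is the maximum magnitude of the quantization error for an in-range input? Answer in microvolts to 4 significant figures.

V_FS = 4.81 V.
LSB = 4.81 V / 2^13 = 0.587158 mV.
|e|_max = LSB/2 = 293.6 µV.

293.6 µV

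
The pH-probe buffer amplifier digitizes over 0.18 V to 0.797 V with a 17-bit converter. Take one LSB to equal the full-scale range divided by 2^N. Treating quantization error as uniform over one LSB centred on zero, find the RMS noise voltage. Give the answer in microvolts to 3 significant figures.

1.36 µV

The full-scale span is 0.797 − (0.18) = 0.617 V.
LSB = 0.617 V ÷ 2^17 = 0.617/131072 V = 4.7073 µV.
V_rms = LSB/√12 = 4.7073 µV / √12 = 1.36 µV.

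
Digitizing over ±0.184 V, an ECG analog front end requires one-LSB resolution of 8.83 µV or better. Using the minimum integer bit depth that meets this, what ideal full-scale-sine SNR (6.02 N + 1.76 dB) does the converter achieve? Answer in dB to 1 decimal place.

98.1 dB

Span: 0.184 V − (-0.184 V) = 0.368 V.
0.368 V / 8.83 µV = 41680. Since 2^15 = 32768 and 2^16 = 65536, N = 16.
6.02(16) + 1.76 = 98.08 dB.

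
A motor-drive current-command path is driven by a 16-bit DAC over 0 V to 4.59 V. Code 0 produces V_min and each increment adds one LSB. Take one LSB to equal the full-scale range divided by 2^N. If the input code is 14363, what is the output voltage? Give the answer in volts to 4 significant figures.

1.006 V

Span = 4.59 V. LSB = 4.59 V / 2^16.
Output = V_min + (14363/65536) × range = 0 + 0.219162 × 4.59 V
      = 0 V + 1.00595 V = 1.00595 V.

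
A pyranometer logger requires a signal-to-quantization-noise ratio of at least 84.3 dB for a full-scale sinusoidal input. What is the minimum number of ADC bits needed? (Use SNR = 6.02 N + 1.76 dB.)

Required N = ⌈(84.3 − 1.76)/6.02⌉ = ⌈13.711⌉ = 14.

14 bits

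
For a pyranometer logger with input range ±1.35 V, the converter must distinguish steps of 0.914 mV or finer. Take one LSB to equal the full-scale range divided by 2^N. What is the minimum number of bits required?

12 bits

Full-scale range = 1.35 V − (-1.35 V) = 2.7 V.
Required number of levels: 2.7/0.914 mV = 2954.0; smallest N with 2^N ≥ that is 12.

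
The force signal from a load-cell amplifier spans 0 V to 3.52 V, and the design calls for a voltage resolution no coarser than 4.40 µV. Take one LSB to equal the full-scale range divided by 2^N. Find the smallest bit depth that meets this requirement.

20 bits

V_FS = 3.52 V.
Levels needed ≥ 3.52/4.40 µV = 800000. 2^20 = 1048576 suffices, so N_min = 20.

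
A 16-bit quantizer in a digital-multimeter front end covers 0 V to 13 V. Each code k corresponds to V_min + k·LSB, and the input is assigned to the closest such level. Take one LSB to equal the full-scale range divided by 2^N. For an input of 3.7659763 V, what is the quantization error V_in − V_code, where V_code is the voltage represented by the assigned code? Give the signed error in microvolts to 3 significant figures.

V_FS = 13 V. LSB = 13 V / 2^16 ≈ 198.4 µV.
(V_in − V_min)/LSB = (3.7659763 − (0)) × 65536/13 = 18985.1556 → nearest code k = 18985.
V_code = 0 + (18985/65536) × 13 = 3.7659454346 V.
V_in − V_code = 3.7659763 − (3.7659454346) = +30.9 µV.

+30.9 µV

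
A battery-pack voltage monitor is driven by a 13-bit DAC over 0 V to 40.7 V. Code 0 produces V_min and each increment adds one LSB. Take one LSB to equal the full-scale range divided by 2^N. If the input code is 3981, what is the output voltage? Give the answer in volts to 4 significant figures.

19.78 V

V_FS = 40.7 V. LSB = 40.7 V / 2^13.
V_out = 0 + 3981 × (40.7/8192) V
      = 0 + 19.7786 = 19.7786 V.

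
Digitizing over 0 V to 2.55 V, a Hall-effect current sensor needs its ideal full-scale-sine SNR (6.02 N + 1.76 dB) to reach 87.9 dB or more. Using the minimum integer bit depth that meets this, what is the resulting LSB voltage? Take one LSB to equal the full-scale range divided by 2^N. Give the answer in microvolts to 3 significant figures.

77.8 µV

Full-scale range = 2.55 V.
6.02 N + 1.76 ≥ 87.9 gives N ≥ 14.309, so the minimum integer is 15.
LSB = 2.55 V / 2^15 = 77.8 µV.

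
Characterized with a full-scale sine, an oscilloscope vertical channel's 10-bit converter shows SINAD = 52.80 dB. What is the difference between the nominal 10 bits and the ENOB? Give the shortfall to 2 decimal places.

N_eff = (52.80 − 1.76)/6.02 = 8.4784 bits.
10 − 8.4784 = 1.52 bits below nominal.

1.52 bits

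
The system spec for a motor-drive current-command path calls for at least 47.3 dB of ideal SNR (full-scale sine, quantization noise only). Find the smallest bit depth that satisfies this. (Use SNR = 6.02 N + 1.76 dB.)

6.02 N + 1.76 ≥ 47.3 gives N ≥ 7.565, so the minimum integer is 8.

8 bits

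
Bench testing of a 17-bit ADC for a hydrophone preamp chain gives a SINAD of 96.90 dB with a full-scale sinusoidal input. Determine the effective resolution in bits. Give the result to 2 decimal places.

(96.90 − 1.76) / 6.02 = 95.14/6.02 = 15.8040 effective bits.

15.80 bits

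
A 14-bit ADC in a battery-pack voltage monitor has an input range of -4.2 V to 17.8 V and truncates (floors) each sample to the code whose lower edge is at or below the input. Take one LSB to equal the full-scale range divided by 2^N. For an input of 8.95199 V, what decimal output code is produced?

Span: 17.8 V − (-4.2 V) = 22 V. LSB = 22 V / 2^14 ≈ 1.343 mV.
code = ⌊(V_in − V_min)/LSB⌋ = ⌊(V_in − V_min) × 2^14 / range⌋
     = ⌊(8.95199 − (-4.2)) × 16384 / 22⌋ = ⌊13.15199 × 16384/22⌋
     = ⌊9794.646⌋ = 9794.

9794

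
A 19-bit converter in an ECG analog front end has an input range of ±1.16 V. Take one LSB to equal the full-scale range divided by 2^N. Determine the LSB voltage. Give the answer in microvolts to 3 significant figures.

4.43 µV

Full-scale range = 1.16 V − (-1.16 V) = 2.32 V.
There are 2^19 = 524288 steps.
Step size = 2.32/524288 V = 4.43 µV.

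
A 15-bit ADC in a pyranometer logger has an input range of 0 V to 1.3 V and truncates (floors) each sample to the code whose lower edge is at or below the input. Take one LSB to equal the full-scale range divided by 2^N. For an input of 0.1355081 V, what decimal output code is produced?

3415

V_FS = 1.3 V. LSB = 1.3 V / 2^15 ≈ 39.67 µV.
V_in − V_min = 0.1355081 − (0) = 0.1355081 V.
Divide by LSB: 0.1355081 × 32768/1.3 = 3415.6380.
Truncating gives code 3415.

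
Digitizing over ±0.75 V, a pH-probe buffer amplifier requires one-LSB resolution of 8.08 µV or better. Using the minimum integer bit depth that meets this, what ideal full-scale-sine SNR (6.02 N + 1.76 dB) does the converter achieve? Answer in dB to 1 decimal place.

110.1 dB

The full-scale span is 0.75 − (-0.75) = 1.5 V.
Required number of levels: 1.5/8.08 µV = 185640; smallest N with 2^N ≥ that is 18.
6.02(18) + 1.76 = 110.12 dB.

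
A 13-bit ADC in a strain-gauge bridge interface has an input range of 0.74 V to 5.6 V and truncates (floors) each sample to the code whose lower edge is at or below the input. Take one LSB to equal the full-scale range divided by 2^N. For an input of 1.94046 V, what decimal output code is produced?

Range = 5.6 − (0.74) = 4.86 V. LSB = 4.86 V / 2^13 ≈ 0.5933 mV.
(V_in − V_min) × 2^13/range = (1.94046 − (0.74)) × 8192/4.86 = 2023.491.
Floor → code = 2023.

2023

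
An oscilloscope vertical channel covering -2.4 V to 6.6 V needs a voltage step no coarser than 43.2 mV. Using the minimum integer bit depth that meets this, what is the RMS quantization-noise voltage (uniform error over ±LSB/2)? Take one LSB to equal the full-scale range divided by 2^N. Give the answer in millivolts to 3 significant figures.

Span: 6.6 V − (-2.4 V) = 9 V.
Levels needed ≥ 9/43.2 mV = 208.3. 2^8 = 256 suffices, so N_min = 8.
Step size = 9/256 V = 35.156 mV.
RMS noise = LSB/√12 = 10.1 mV.

10.1 mV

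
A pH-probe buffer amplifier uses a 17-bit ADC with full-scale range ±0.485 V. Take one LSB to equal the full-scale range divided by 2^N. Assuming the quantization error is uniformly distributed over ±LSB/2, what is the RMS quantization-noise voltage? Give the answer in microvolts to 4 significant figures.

Full-scale range = 0.485 V − (-0.485 V) = 0.97 V.
One LSB is 0.97 V / 131072 = 7.40051 µV.
σ_q = LSB/√12 = 7.40051 µV/3.4641 = 2.136 µV.

2.136 µV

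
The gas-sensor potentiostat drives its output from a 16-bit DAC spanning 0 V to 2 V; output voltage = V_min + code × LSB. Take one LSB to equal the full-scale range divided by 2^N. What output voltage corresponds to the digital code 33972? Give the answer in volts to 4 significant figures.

Span = 2 V. LSB = 2 V / 2^16.
V_out = 0 + 33972 × (2/65536) V
      = 0 + 1.03674 = 1.03674 V.

1.037 V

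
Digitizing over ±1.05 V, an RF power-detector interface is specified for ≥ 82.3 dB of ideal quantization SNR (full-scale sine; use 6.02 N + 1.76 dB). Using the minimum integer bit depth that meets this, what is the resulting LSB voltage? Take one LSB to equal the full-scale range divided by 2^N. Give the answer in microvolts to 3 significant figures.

128 µV

The full-scale span is 1.05 − (-1.05) = 2.1 V.
6.02 N + 1.76 ≥ 82.3 gives N ≥ 13.379, so the minimum integer is 14.
LSB = 2.1 V ÷ 2^14 = 2.1/16384 V = 128 µV.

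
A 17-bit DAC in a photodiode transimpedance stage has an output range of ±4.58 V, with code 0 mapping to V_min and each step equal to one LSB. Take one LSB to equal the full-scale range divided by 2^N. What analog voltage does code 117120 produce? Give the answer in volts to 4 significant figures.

3.605 V

The full-scale span is 4.58 − (-4.58) = 9.16 V. LSB = 9.16 V / 2^17.
V_out = V_min + code × LSB = -4.58 V + 117120 × 9.16 V / 131072
      = -4.58 V + 8.18496 V = 3.60496 V.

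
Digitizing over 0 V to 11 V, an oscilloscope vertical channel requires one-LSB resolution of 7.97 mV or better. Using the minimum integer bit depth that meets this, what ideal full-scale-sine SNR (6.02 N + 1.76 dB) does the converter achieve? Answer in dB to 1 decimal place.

V_FS = 11 V.
Required number of levels: 11/7.97 mV = 1380.2; smallest N with 2^N ≥ that is 11.
6.02(11) + 1.76 = 67.98 dB.

68.0 dB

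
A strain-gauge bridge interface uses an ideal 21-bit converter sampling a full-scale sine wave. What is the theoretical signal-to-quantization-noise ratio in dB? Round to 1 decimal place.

128.2 dB

For an ideal N-bit converter with full-scale sine input, SNR = 6.02 N + 1.76 dB. SNR = 6.02 × 21 + 1.76 = 126.42 + 1.76 = 128.18 dB.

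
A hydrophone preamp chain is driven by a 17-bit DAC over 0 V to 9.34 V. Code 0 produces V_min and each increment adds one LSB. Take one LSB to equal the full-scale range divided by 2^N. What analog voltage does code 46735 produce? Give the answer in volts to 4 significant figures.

Full-scale range = 9.34 V. LSB = 9.34 V / 2^17.
Output = V_min + (46735/131072) × range = 0 + 0.356560 × 9.34 V
      = 0 + 3.33027 = 3.33027 V.

3.330 V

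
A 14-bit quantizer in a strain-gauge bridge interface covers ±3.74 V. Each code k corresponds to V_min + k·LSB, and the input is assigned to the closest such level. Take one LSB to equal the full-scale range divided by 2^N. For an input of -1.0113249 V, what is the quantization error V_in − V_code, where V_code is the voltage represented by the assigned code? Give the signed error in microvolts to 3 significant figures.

The full-scale span is 3.74 − (-3.74) = 7.48 V. LSB = 7.48 V / 2^14 ≈ 456.5 µV.
(V_in − V_min)/LSB = (-1.0113249 − (-3.74)) × 16384/7.48 = 5976.8199 → nearest code k = 5977.
V_code = V_min + k × range/2^14 = -3.74 + 5977 × 7.48/16384 = -1.0112426758 V.
e = -1.0113249 − (-1.0112426758) = −82.2 µV.

−82.2 µV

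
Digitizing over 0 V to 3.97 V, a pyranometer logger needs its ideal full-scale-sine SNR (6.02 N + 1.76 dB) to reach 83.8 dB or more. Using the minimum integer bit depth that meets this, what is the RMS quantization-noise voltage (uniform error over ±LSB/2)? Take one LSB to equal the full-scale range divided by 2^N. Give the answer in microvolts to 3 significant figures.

V_FS = 3.97 V.
Required N = ⌈(83.8 − 1.76)/6.02⌉ = ⌈13.628⌉ = 14.
LSB = 3.97 V / 2^14 = 242.31 µV.
V_rms = LSB/√12 = 69.9 µV.

69.9 µV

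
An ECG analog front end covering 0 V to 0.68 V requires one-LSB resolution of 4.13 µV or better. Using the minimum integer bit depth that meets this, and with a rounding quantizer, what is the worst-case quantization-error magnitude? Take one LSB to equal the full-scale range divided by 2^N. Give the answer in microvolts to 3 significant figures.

V_FS = 0.68 V.
Levels needed ≥ 0.68/4.13 µV = 164600. 2^18 = 262144 suffices, so N_min = 18.
Step size = 0.68/262144 V = 2.5940 µV.
Max error for round-to-nearest is LSB/2 = 1.30 µV.

1.30 µV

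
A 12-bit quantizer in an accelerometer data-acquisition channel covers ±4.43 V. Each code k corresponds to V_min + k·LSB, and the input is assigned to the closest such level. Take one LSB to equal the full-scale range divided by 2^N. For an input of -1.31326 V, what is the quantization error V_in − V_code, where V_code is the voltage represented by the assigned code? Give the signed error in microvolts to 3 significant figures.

−267 µV

Span: 4.43 V − (-4.43 V) = 8.86 V. LSB = 8.86 V / 2^12 ≈ 2.163 mV.
(-1.31326 − (-4.43)) / LSB = 3.11674 × 4096/8.86 = 1440.8766. Nearest integer: k = 1441.
V_code = -4.43 + (1441/4096) × 8.86 = -1.312993164 V.
V_in − V_code = -1.31326 − (-1.312993164) = −267 µV.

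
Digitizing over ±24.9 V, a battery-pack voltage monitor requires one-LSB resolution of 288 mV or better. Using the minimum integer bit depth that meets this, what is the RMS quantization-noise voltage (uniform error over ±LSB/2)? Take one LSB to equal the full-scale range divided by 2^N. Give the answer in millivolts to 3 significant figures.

56.2 mV

Full-scale range = 24.9 V − (-24.9 V) = 49.8 V.
Required number of levels: 49.8/288 mV = 172.92; smallest N with 2^N ≥ that is 8.
LSB = 49.8 V ÷ 2^8 = 49.8/256 V = 194.53 mV.
V_rms = LSB/√12 = 56.2 mV.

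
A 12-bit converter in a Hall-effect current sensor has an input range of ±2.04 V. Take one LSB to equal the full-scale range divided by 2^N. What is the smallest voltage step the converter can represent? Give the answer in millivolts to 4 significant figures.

Range = 2.04 − (-2.04) = 4.08 V.
Number of codes = 2^12 = 4096.
Step size = 4.08/4096 V = 0.9961 mV.

0.9961 mV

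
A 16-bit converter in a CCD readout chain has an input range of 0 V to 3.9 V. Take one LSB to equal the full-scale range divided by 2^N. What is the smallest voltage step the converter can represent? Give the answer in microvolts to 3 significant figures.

59.5 µV

V_FS = 3.9 V.
There are 2^16 = 65536 steps.
LSB = 3.9 V ÷ 2^16 = 3.9/65536 V = 59.5 µV.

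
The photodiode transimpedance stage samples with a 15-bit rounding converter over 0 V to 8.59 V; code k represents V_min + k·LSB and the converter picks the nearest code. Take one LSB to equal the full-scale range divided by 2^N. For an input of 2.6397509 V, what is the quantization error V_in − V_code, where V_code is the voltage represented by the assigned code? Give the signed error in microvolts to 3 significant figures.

−59.3 µV

Span = 8.59 V. LSB = 8.59 V / 2^15 ≈ 262.1 µV.
Position in LSBs: (2.6397509 − (0)) × 32768/8.59 = 10069.7739; rounding gives k = 10070.
V_code = V_min + k × range/2^15 = 0 + 10070 × 8.59/32768 = 2.6398101807 V.
V_in − V_code = 2.6397509 − (2.6398101807) = −59.3 µV.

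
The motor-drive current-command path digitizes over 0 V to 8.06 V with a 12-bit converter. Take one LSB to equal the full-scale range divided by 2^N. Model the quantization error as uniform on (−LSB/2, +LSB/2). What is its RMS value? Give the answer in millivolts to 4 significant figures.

0.5680 mV

Span = 8.06 V.
Step size = 8.06/4096 V = 1.96777 mV.
σ_q = LSB/√12 = 1.96777 mV/3.4641 = 0.5680 mV.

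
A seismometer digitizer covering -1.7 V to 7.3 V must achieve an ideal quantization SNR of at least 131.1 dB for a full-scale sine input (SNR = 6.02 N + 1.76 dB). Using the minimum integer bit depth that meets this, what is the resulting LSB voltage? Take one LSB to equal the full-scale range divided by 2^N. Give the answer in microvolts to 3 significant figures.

The full-scale span is 7.3 − (-1.7) = 9 V.
6.02 N + 1.76 ≥ 131.1 gives N ≥ 21.485, so the minimum integer is 22.
Step size = 9/4194304 V = 2.15 µV.

2.15 µV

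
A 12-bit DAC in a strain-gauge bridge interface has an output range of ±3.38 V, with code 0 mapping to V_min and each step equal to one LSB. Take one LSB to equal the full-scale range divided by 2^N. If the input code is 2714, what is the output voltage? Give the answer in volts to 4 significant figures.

Range = 3.38 − (-3.38) = 6.76 V. LSB = 6.76 V / 2^12.
Output = V_min + (2714/4096) × range = -3.38 + 0.662598 × 6.76 V
      = -3.38 + 4.47916 = 1.09916 V.

1.099 V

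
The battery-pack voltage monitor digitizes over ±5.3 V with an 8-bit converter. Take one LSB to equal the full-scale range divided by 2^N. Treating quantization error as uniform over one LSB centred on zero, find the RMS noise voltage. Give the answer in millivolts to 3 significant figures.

Full-scale range = 5.3 V − (-5.3 V) = 10.6 V.
One LSB is 10.6 V / 256 = 41.406 mV.
RMS of a uniform error over width LSB is LSB/√12 = 12.0 mV.

12.0 mV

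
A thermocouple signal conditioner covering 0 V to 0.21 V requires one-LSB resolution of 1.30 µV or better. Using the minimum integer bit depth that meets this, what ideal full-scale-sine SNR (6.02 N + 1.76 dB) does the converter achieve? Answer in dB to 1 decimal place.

Span = 0.21 V.
0.21 V / 1.30 µV = 161500. Since 2^17 = 131072 and 2^18 = 262144, N = 18.
Ideal SNR at N = 18: 6.02·18 + 1.76 = 110.1 dB.

110.1 dB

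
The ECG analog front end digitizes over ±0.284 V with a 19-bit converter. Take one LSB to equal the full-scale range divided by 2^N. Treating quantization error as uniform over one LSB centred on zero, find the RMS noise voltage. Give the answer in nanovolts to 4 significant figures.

Span: 0.284 V − (-0.284 V) = 0.568 V.
One LSB is 0.568 V / 524288 = 1.08337 µV.
σ_q = LSB/√12 = 1.08337 µV/3.4641 = 312.7 nV.

312.7 nV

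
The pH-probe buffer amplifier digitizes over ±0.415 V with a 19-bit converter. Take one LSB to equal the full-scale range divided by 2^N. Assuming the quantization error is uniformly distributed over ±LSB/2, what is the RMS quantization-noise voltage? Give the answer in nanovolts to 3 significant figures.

457 nV

Range = 0.415 − (-0.415) = 0.83 V.
One LSB is 0.83 V / 524288 = 1.5831 µV.
V_rms = LSB/√12 = 1.5831 µV / √12 = 457 nV.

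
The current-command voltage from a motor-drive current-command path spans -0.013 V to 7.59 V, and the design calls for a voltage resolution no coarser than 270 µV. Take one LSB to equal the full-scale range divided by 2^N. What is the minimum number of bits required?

Span: 7.59 V − (-0.013 V) = 7.603 V.
7.603 V / 270 µV = 28160. Since 2^14 = 16384 and 2^15 = 32768, N = 15.

15 bits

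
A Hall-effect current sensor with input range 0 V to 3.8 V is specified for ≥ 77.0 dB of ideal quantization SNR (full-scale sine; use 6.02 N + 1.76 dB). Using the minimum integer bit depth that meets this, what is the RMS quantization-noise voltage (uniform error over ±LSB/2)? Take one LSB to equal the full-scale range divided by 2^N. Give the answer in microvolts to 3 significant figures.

134 µV

Full-scale range = 3.8 V.
Solving 6.02 N ≥ 77.0 − 1.76: N ≥ 12.498. Round up → N = 13.
Step size = 3.8/8192 V = 463.87 µV.
V_rms = LSB/√12 = 134 µV.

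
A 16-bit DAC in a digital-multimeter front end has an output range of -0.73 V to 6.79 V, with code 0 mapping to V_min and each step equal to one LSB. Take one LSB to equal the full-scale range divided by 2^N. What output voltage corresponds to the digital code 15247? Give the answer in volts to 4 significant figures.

1.020 V

Range = 6.79 − (-0.73) = 7.52 V. LSB = 7.52 V / 2^16.
V_out = -0.73 + 15247 × (7.52/65536) V
      = -0.73 + 1.74953 = 1.01953 V.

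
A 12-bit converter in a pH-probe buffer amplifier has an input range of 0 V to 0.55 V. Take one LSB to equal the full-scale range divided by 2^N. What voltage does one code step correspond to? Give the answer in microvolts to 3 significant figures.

134 µV

Span = 0.55 V.
2^12 = 4096 levels.
LSB = 0.55 V ÷ 2^12 = 0.55/4096 V = 134 µV.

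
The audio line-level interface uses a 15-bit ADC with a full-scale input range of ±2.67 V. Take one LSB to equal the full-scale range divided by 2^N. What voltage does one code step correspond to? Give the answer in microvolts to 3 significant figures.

Full-scale range = 2.67 V − (-2.67 V) = 5.34 V.
There are 2^15 = 32768 steps.
Step size = 5.34/32768 V = 163 µV.

163 µV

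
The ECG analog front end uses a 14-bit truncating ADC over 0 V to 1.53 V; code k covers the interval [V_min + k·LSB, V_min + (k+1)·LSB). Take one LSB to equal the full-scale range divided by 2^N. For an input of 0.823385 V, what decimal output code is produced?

Full-scale range = 1.53 V. LSB = 1.53 V / 2^14 ≈ 93.38 µV.
code = ⌊(V_in − V_min)/LSB⌋ = ⌊(V_in − V_min) × 2^14 / range⌋
     = ⌊(0.823385 − (0)) × 16384 / 1.53⌋ = ⌊0.823385 × 16384/1.53⌋
     = ⌊8817.216⌋ = 8817.

8817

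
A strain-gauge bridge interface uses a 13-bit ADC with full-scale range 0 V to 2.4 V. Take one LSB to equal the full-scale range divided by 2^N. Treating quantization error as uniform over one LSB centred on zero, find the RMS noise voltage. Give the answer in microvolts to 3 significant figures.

84.6 µV

V_FS = 2.4 V.
LSB = 2.4 V / 2^13 = 292.97 µV.
For a uniform distribution on [−LSB/2, +LSB/2], V_rms = LSB/√12 = 292.97 µV/3.4641 = 84.6 µV.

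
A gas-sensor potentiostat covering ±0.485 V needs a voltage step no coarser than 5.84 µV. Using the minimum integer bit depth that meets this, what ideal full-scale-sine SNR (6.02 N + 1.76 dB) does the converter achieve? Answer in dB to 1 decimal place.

110.1 dB

The full-scale span is 0.485 − (-0.485) = 0.97 V.
Required number of levels: 0.97/5.84 µV = 166100; smallest N with 2^N ≥ that is 18.
Ideal SNR at N = 18: 6.02·18 + 1.76 = 110.1 dB.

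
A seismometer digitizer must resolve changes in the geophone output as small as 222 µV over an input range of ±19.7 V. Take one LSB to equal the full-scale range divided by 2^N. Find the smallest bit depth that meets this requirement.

Span: 19.7 V − (-19.7 V) = 39.4 V.
Levels needed ≥ 39.4/222 µV = 177500. 2^18 = 262144 suffices, so N_min = 18.

18 bits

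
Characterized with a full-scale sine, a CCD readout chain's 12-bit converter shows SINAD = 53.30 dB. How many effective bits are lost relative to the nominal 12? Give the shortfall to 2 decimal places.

ENOB = (SINAD − 1.76)/6.02 = (53.30 − 1.76)/6.02 = 8.5615 bits.
Lost resolution: 12 − 8.5615 = 3.4385 bits.

3.44 bits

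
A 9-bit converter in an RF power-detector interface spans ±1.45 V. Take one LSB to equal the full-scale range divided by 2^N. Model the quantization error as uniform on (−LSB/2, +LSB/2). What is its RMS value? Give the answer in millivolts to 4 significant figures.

Full-scale range = 1.45 V − (-1.45 V) = 2.9 V.
LSB = 2.9 V ÷ 2^9 = 2.9/512 V = 5.66406 mV.
σ_q = LSB/√12 = 5.66406 mV/3.4641 = 1.635 mV.

1.635 mV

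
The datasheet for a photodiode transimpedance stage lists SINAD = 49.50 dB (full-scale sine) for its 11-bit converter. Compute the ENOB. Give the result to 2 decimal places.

Inverting SNR = 6.02 N + 1.76: N_eff = (49.50 − 1.76)/6.02 = 7.9302.

7.93 bits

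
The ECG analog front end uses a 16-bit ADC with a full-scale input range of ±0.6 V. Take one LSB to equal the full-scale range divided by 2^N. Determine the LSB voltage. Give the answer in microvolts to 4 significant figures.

18.31 µV

The full-scale span is 0.6 − (-0.6) = 1.2 V.
Number of codes = 2^16 = 65536.
LSB = 1.2 V ÷ 2^16 = 1.2/65536 V = 18.31 µV.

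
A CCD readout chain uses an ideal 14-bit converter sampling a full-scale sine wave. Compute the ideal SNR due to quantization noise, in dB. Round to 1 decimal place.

Ideal quantization SNR: 6.02 × 14 + 1.76 dB = 86.0 dB.

86.0 dB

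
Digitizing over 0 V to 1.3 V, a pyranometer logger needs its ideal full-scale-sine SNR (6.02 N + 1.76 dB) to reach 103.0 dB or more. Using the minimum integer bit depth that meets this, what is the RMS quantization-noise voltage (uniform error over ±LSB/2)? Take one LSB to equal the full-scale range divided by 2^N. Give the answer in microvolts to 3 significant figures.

Span = 1.3 V.
6.02 N + 1.76 ≥ 103.0 gives N ≥ 16.817, so the minimum integer is 17.
One LSB is 1.3 V / 131072 = 9.9182 µV.
RMS noise = LSB/√12 = 2.86 µV.

2.86 µV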